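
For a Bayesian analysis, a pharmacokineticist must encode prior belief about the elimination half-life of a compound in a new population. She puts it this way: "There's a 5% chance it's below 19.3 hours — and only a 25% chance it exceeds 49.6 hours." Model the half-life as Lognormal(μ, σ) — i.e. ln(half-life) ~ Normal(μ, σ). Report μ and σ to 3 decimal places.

If T ~ Lognormal(μ,σ) then ln T ~ Normal(μ,σ), so the p-quantile of ln T is μ + z_p·σ.
ln(19.3) = 2.96 and ln(49.6) = 3.904; z_{0.05} = -1.645, z_{0.75} = 0.6745.
σ = (3.904 − 2.96)/(0.6745 − (-1.645)) = 0.407.
μ = 2.96 − (-1.645)·0.407 = 3.629.

μ ≈ 3.629, σ ≈ 0.407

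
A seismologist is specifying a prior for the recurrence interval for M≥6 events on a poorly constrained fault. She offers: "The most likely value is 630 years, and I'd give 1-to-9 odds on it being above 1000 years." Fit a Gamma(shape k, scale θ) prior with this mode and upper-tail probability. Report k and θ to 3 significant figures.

k ≈ 9.79, θ ≈ 71.7

Gamma(k,θ) with k>1 has mode (k−1)θ, so θ = 630/(k−1).
Need P(X < 1000) = 0.9 with θ tied to k this way. Start at k = 2, θ = 630: P(X<1000) ≈ 0.471.
Too low — raise k to concentrate. Iterating converges to k ≈ 9.79.
Then θ = 630/(9.79−1) ≈ 71.7.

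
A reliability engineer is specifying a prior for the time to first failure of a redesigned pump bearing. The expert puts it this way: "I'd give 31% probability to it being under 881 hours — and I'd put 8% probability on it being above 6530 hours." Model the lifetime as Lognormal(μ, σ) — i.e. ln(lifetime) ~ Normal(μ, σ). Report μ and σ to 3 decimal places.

μ ≈ 7.304, σ ≈ 1.054

If T ~ Lognormal(μ,σ) then ln T ~ Normal(μ,σ), so the p-quantile of ln T is μ + z_p·σ.
ln(881) = 6.781 and ln(6530) = 8.784; z_{0.31} = -0.4959, z_{0.92} = 1.405.
σ = (8.784 − 6.781)/(1.405 − (-0.4959)) = 1.054.
μ = 6.781 − (-0.4959)·1.054 = 7.304.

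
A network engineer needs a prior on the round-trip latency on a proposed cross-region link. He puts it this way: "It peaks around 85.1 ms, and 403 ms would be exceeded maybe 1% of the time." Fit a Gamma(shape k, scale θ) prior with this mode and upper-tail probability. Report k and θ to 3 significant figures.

k ≈ 2.65, θ ≈ 51.7

Gamma(k,θ) with k>1 has mode (k−1)θ, so θ = 85.1/(k−1).
Need P(X < 403) = 0.99 with θ tied to k this way. Start at k = 2, θ = 85.1: P(X<403) ≈ 0.950.
Too low — raise k to concentrate. Iterating converges to k ≈ 2.65.
Then θ = 85.1/(2.65−1) ≈ 51.7.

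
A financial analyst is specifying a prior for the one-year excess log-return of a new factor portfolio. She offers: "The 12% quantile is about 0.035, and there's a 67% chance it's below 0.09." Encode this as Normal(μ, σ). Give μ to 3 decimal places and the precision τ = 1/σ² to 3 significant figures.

μ = 0.075, τ = 862

For Normal(μ,σ), the p-quantile is μ + z_p·σ. Here z_{0.12} = -1.175, z_{0.67} = 0.4399.
So 0.035 = μ − 1.175σ and 0.09 = μ + 0.4399σ.
Subtracting: σ = (0.09 − 0.035)/(0.4399 − (-1.175)) = 0.034.
Then μ = 0.035 − (-1.175)·0.034 = 0.075.
Precision τ = 1/σ² = 1/0.03406² = 862.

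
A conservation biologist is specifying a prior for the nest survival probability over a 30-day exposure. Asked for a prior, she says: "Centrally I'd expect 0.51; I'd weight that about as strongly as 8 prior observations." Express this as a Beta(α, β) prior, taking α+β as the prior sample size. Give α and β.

α = 4.08, β = 3.92

Under the effective-sample-size interpretation, Beta(α, β) has prior mean α/(α+β) and prior sample size α+β.
So α+β = 8 and α/(α+β) = 0.51, giving α = 0.51·8 = 4.08 and β = 8 − 4.08 = 3.92.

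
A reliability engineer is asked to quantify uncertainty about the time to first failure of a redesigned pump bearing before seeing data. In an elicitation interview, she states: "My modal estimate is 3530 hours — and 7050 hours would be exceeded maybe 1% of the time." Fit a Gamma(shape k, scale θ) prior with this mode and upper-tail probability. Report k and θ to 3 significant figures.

Gamma(k,θ) with k>1 has mode (k−1)θ, so θ = 3530/(k−1).
Need P(X < 7050) = 0.99 with θ tied to k this way. Start at k = 2, θ = 3530: P(X<7050) ≈ 0.593.
Too low — raise k to concentrate. Iterating converges to k ≈ 11.3.
Then θ = 3530/(11.3−1) ≈ 344.

k ≈ 11.3, θ ≈ 344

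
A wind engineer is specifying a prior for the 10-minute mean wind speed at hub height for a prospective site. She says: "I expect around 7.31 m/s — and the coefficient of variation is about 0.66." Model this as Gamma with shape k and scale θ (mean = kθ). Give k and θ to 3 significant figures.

For Gamma(k, scale θ): mean = kθ, variance = kθ², so CV = 1/√k.
CV = 0.66, hence k = 1/CV² = 2.3.
Then θ = mean/k = 7.31/2.3 = 3.18.

k ≈ 2.3, θ ≈ 3.18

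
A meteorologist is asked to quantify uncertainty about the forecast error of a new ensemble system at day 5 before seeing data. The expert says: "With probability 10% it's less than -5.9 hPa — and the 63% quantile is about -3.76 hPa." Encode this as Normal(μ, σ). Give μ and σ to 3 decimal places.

μ = -4.200, σ = 1.326

For Normal(μ,σ), the p-quantile is μ + z_p·σ. Here z_{0.1} = -1.282, z_{0.63} = 0.3319.
So -5.9 = μ − 1.282σ and -3.76 = μ + 0.3319σ.
Subtracting: σ = (-3.76 − -5.9)/(0.3319 − (-1.282)) = 1.326.
Then μ = -5.9 − (-1.282)·1.326 = -4.200.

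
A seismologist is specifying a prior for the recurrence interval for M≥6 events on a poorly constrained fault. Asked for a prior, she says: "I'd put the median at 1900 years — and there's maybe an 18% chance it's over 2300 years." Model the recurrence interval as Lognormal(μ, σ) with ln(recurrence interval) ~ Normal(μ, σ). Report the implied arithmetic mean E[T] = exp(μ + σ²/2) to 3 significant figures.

E[T] ≈ 1940 years

If T ~ Lognormal(μ,σ) then ln T ~ Normal(μ,σ), so the p-quantile of ln T is μ + z_p·σ.
ln(1900) = 7.55 and ln(2300) = 7.741; z_{0.5} = 0, z_{0.82} = 0.9154.
σ = (7.741 − 7.55)/(0.9154 − (0)) = 0.209.
μ = 7.55 − (0)·0.209 = 7.550.
E[T] = exp(μ + σ²/2) = exp(7.550 + 0.0218) = 1940 years.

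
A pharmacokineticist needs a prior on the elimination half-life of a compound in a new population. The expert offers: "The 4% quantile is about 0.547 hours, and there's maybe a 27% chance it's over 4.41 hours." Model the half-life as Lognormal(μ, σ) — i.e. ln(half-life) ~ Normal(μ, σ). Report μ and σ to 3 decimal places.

μ ≈ 0.943, σ ≈ 0.883

If T ~ Lognormal(μ,σ) then ln T ~ Normal(μ,σ), so the p-quantile of ln T is μ + z_p·σ.
ln(0.547) = -0.6033 and ln(4.41) = 1.484; z_{0.04} = -1.751, z_{0.73} = 0.6128.
σ = (1.484 − -0.6033)/(0.6128 − (-1.751)) = 0.883.
μ = -0.6033 − (-1.751)·0.883 = 0.943.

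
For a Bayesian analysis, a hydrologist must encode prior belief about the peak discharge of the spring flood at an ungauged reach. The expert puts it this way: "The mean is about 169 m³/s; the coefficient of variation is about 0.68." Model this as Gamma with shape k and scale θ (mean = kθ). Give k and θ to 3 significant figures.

For Gamma(k, scale θ): mean = kθ, variance = kθ², so CV = 1/√k.
CV = 0.68, hence k = 1/CV² = 2.16.
Then θ = mean/k = 169/2.16 = 78.1.

k ≈ 2.16, θ ≈ 78.1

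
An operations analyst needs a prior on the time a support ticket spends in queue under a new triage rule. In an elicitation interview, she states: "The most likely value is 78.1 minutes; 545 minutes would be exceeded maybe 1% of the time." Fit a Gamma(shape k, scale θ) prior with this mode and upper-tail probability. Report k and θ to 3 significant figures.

Gamma(k,θ) with k>1 has mode (k−1)θ, so θ = 78.1/(k−1).
Need P(X < 545) = 0.99 with θ tied to k this way. Start at k = 2, θ = 78.1: P(X<545) ≈ 0.993.
Too high — lower k to spread out. Iterating converges to k ≈ 1.93.
Then θ = 78.1/(1.93−1) ≈ 83.7.

k ≈ 1.93, θ ≈ 83.7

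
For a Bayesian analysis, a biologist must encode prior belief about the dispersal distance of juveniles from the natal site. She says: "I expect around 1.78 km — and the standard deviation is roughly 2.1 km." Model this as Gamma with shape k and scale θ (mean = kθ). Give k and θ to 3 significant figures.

k ≈ 0.718, θ ≈ 2.48

For Gamma(k, scale θ): mean = kθ, variance = kθ², so CV = 1/√k.
CV = SD/mean = 2.1/1.78 = 1.18, hence k = 1/CV² = 0.718.
Then θ = mean/k = 1.78/0.718 = 2.48.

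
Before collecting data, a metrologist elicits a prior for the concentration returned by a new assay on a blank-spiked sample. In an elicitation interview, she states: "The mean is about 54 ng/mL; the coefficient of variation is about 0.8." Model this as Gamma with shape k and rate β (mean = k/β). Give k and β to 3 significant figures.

For Gamma(k, rate β): mean = k/β, variance = k/β², so CV = 1/√k.
CV = 0.8, hence k = 1/CV² = 1.56.
Then β = k/mean = 1.56/54 = 0.0289.

k ≈ 1.56, β ≈ 0.0289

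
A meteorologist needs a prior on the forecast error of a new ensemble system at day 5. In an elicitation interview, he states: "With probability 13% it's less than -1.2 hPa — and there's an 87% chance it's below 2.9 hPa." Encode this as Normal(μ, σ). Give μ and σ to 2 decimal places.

μ = 0.85, σ = 1.82

For Normal(μ,σ), the p-quantile is μ + z_p·σ. Here z_{0.13} = -1.126, z_{0.87} = 1.126.
So -1.2 = μ − 1.126σ and 2.9 = μ + 1.126σ.
Subtracting: σ = (2.9 − -1.2)/(1.126 − (-1.126)) = 1.82.
Then μ = -1.2 − (-1.126)·1.82 = 0.85.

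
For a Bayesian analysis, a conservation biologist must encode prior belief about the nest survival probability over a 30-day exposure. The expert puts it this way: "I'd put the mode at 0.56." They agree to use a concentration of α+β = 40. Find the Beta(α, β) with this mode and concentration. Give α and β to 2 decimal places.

For α,β > 1 the Beta mode is (α−1)/(α+β−2). With α+β = 40, the mode is (α−1)/38.
Set (α−1)/38 = 0.56 → α = 1 + 0.56·38 = 22.28.
β = 40 − α = 17.72.

α = 22.28, β = 17.72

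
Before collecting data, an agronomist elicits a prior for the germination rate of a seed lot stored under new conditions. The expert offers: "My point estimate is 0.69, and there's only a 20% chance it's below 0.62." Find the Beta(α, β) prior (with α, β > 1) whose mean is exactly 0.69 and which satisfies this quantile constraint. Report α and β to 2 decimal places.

α ≈ 20.56, β ≈ 9.24

With mean 0.69 fixed, write α = 0.69s, β = 0.31s where s = α+β.
Need P(θ < 0.62) = 0.2 under Beta(0.69s, 0.31s). Normal approximation: (q−m)/√(m(1−m)/s) ≈ z_{0.2} = -0.842, so s ≈ 0.69·0.31·(-0.842)²/(0.62−0.69)² = 30.9.
At s = 30.9: P(θ<0.62) ≈ 0.196. Adjusting to match 0.2 gives s ≈ 29.80.
So α = 0.69·29.80 ≈ 20.56, β = 0.31·29.80 ≈ 9.24.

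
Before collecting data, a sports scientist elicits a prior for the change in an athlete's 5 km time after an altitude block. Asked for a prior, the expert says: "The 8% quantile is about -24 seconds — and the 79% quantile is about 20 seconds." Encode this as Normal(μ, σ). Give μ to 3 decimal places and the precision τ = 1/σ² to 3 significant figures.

μ = 3.955, τ = 0.00253

The p-quantile of Normal(μ,σ) is μ + z_p·σ, with z_{0.08} = -1.405 and z_{0.79} = 0.8064.
Eliminate σ: μ = (z₂·x₁ − z₁·x₂)/(z₂ − z₁) = (0.8064·-24 − (-1.405)·20)/2.211 = 3.955.
Then σ = (x₂ − x₁)/(z₂ − z₁) = (20 − -24)/2.211 = 19.896.
Precision τ = 1/σ² = 1/19.9² = 0.00253.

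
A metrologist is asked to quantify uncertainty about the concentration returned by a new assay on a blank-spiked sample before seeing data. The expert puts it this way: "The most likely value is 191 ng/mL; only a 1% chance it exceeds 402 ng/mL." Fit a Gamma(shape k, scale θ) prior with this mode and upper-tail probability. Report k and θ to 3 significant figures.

k ≈ 9.78, θ ≈ 21.7

Gamma(k,θ) with k>1 has mode (k−1)θ, so θ = 191/(k−1).
Need P(X < 402) = 0.99 with θ tied to k this way. Start at k = 2, θ = 191: P(X<402) ≈ 0.622.
Too low — raise k to concentrate. Iterating converges to k ≈ 9.78.
Then θ = 191/(9.78−1) ≈ 21.7.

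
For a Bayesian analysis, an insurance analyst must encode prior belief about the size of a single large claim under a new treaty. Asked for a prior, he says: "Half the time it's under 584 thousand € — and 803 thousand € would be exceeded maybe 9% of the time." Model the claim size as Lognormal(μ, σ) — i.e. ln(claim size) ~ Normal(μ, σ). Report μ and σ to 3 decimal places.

If T ~ Lognormal(μ,σ) then ln T ~ Normal(μ,σ), so the p-quantile of ln T is μ + z_p·σ.
ln(584) = 6.37 and ln(803) = 6.688; z_{0.5} = 0, z_{0.91} = 1.341.
σ = (6.688 − 6.37)/(1.341 − (0)) = 0.238.
μ = 6.37 − (0)·0.238 = 6.370.

μ ≈ 6.370, σ ≈ 0.238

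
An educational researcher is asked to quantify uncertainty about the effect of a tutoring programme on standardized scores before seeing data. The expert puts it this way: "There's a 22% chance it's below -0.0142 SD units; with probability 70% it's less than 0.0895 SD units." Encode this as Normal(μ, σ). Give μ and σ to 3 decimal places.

The p-quantile of Normal(μ,σ) is μ + z_p·σ, with z_{0.22} = -0.7722 and z_{0.7} = 0.5244.
Eliminate σ: μ = (z₂·x₁ − z₁·x₂)/(z₂ − z₁) = (0.5244·-0.0142 − (-0.7722)·0.0895)/1.297 = 0.048.
Then σ = (x₂ − x₁)/(z₂ − z₁) = (0.0895 − -0.0142)/1.297 = 0.080.

μ = 0.048, σ = 0.080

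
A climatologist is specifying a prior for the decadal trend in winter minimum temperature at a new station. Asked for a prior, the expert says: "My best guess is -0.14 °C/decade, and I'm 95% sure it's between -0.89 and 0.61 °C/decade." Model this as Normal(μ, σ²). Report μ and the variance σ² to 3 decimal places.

A symmetric 95% interval runs μ ± z·σ with z = 1.96.
Half-width = 0.75, so σ = 0.75/1.96 = 0.3827 and σ² = 0.146.
μ is the stated best guess, -0.140.

μ = -0.140, σ² = 0.146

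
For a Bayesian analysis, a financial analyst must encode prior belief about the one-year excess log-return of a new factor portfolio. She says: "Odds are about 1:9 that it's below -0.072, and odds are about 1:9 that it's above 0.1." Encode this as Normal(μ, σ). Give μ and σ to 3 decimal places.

For Normal(μ,σ), the p-quantile is μ + z_p·σ. Here z_{0.1} = -1.282, z_{0.9} = 1.282.
So -0.072 = μ − 1.282σ and 0.1 = μ + 1.282σ.
Subtracting: σ = (0.1 − -0.072)/(1.282 − (-1.282)) = 0.067.
Then μ = -0.072 − (-1.282)·0.067 = 0.014.

μ = 0.014, σ = 0.067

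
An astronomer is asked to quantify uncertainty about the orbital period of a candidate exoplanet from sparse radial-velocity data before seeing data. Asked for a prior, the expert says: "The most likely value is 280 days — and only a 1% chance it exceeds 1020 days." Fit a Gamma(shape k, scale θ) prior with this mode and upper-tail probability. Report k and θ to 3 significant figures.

Gamma(k,θ) with k>1 has mode (k−1)θ, so θ = 280/(k−1).
Need P(X < 1020) = 0.99 with θ tied to k this way. Start at k = 2, θ = 280: P(X<1020) ≈ 0.878.
Too low — raise k to concentrate. Iterating converges to k ≈ 3.56.
Then θ = 280/(3.56−1) ≈ 109.

k ≈ 3.56, θ ≈ 109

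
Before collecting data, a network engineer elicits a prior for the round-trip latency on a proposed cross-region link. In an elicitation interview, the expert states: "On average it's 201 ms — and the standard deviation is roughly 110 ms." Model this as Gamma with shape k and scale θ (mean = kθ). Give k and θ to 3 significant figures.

k ≈ 3.34, θ ≈ 60.2

For Gamma(k, scale θ): mean = kθ, variance = kθ², so CV = 1/√k.
CV = SD/mean = 110/201 = 0.5473, hence k = 1/CV² = 3.34.
Then θ = mean/k = 201/3.34 = 60.2.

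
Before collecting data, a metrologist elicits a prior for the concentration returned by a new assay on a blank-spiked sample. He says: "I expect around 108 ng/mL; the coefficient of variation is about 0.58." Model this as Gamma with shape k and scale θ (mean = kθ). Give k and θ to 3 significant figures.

k ≈ 2.97, θ ≈ 36.3

For Gamma(k, scale θ): mean = kθ, variance = kθ², so CV = 1/√k.
CV = 0.58, hence k = 1/CV² = 2.97.
Then θ = mean/k = 108/2.97 = 36.3.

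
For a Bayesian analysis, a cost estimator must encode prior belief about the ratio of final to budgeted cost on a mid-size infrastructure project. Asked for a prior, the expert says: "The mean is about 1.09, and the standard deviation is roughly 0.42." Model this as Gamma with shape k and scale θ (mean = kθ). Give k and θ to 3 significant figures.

k ≈ 6.74, θ ≈ 0.162

For Gamma(k, scale θ): mean = kθ, variance = kθ², so CV = 1/√k.
CV = SD/mean = 0.42/1.09 = 0.3853, hence k = 1/CV² = 6.74.
Then θ = mean/k = 1.09/6.74 = 0.162.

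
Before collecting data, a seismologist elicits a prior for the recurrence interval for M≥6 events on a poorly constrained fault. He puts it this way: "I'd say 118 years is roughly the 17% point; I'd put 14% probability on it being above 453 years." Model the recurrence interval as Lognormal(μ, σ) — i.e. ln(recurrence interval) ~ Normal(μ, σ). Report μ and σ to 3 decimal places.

If T ~ Lognormal(μ,σ) then ln T ~ Normal(μ,σ), so the p-quantile of ln T is μ + z_p·σ.
ln(118) = 4.771 and ln(453) = 6.116; z_{0.17} = -0.9542, z_{0.86} = 1.08.
σ = (6.116 − 4.771)/(1.08 − (-0.9542)) = 0.661.
μ = 4.771 − (-0.9542)·0.661 = 5.402.

μ ≈ 5.402, σ ≈ 0.661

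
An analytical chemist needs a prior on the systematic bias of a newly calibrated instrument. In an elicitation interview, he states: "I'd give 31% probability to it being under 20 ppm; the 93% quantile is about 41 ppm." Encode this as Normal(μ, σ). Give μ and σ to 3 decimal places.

For Normal(μ,σ), the p-quantile is μ + z_p·σ. Here z_{0.31} = -0.4959, z_{0.93} = 1.476.
So 20 = μ − 0.4959σ and 41 = μ + 1.476σ.
Subtracting: σ = (41 − 20)/(1.476 − (-0.4959)) = 10.651.
Then μ = 20 − (-0.4959)·10.651 = 25.281.

μ = 25.281, σ = 10.651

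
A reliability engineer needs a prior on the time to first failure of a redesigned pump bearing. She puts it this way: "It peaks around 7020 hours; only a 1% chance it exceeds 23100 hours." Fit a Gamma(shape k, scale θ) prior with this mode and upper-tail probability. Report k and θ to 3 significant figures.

k ≈ 4.1, θ ≈ 2260

Gamma(k,θ) with k>1 has mode (k−1)θ, so θ = 7020/(k−1).
Need P(X < 23100) = 0.99 with θ tied to k this way. Start at k = 2, θ = 7020: P(X<23100) ≈ 0.840.
Too low — raise k to concentrate. Iterating converges to k ≈ 4.1.
Then θ = 7020/(4.1−1) ≈ 2260.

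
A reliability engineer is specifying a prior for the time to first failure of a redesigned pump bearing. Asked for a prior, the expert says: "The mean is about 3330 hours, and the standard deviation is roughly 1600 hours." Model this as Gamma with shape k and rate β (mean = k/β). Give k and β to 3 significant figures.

k ≈ 4.33, β ≈ 0.0013

For Gamma(k, rate β): mean = k/β, variance = k/β², so CV = 1/√k.
CV = SD/mean = 1600/3330 = 0.4805, hence k = 1/CV² = 4.33.
Then β = k/mean = 4.33/3330 = 0.0013.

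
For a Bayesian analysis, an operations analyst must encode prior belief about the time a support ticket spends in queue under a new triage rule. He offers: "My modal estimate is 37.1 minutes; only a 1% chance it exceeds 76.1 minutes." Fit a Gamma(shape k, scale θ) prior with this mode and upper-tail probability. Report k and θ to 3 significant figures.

k ≈ 10.5, θ ≈ 3.92

Gamma(k,θ) with k>1 has mode (k−1)θ, so θ = 37.1/(k−1).
Need P(X < 76.1) = 0.99 with θ tied to k this way. Start at k = 2, θ = 37.1: P(X<76.1) ≈ 0.608.
Too low — raise k to concentrate. Iterating converges to k ≈ 10.5.
Then θ = 37.1/(10.5−1) ≈ 3.92.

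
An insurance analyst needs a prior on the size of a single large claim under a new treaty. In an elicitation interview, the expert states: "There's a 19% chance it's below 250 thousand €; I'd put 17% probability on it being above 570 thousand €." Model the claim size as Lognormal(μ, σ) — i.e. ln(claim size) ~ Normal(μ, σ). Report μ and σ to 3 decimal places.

μ ≈ 5.916, σ ≈ 0.450

If T ~ Lognormal(μ,σ) then ln T ~ Normal(μ,σ), so the p-quantile of ln T is μ + z_p·σ.
ln(250) = 5.521 and ln(570) = 6.346; z_{0.19} = -0.8779, z_{0.83} = 0.9542.
σ = (6.346 − 5.521)/(0.9542 − (-0.8779)) = 0.450.
μ = 5.521 − (-0.8779)·0.450 = 5.916.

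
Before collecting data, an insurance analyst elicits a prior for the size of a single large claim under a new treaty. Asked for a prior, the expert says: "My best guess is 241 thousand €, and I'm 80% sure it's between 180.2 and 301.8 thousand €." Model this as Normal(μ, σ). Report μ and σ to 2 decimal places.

μ = 241.00, σ = 47.44

A symmetric 80% interval runs μ ± z·σ with z = 1.282.
Half-width = 60.8, so σ = 60.8/1.282 = 47.44.
μ is the stated best guess, 241.00.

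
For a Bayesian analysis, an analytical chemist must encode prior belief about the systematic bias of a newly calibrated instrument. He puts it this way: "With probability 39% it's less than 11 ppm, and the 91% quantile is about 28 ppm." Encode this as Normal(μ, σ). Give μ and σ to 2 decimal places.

μ = 13.93, σ = 10.49

The p-quantile of Normal(μ,σ) is μ + z_p·σ, with z_{0.39} = -0.2793 and z_{0.91} = 1.341.
Eliminate σ: μ = (z₂·x₁ − z₁·x₂)/(z₂ − z₁) = (1.341·11 − (-0.2793)·28)/1.62 = 13.93.
Then σ = (x₂ − x₁)/(z₂ − z₁) = (28 − 11)/1.62 = 10.49.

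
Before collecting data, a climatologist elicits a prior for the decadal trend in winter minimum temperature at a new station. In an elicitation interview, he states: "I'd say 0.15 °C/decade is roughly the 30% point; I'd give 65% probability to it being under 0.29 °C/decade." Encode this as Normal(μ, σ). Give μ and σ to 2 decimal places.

The p-quantile of Normal(μ,σ) is μ + z_p·σ, with z_{0.3} = -0.5244 and z_{0.65} = 0.3853.
Eliminate σ: μ = (z₂·x₁ − z₁·x₂)/(z₂ − z₁) = (0.3853·0.15 − (-0.5244)·0.29)/0.9097 = 0.23.
Then σ = (x₂ − x₁)/(z₂ − z₁) = (0.29 − 0.15)/0.9097 = 0.15.

μ = 0.23, σ = 0.15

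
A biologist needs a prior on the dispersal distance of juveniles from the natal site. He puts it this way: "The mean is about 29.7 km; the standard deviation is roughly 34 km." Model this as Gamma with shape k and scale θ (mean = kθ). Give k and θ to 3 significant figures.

k ≈ 0.763, θ ≈ 38.9

For Gamma(k, scale θ): mean = kθ, variance = kθ², so CV = 1/√k.
CV = SD/mean = 34/29.7 = 1.145, hence k = 1/CV² = 0.763.
Then θ = mean/k = 29.7/0.763 = 38.9.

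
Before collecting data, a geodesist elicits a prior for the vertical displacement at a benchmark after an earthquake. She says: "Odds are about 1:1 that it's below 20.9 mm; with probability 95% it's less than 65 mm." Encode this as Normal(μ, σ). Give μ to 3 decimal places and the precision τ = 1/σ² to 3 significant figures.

μ = 20.900, τ = 0.00139

For Normal(μ,σ), the p-quantile is μ + z_p·σ. Here z_{0.5} = 0, z_{0.95} = 1.645.
So 20.9 = μ + 0σ and 65 = μ + 1.645σ.
Subtracting: σ = (65 − 20.9)/(1.645 − (0)) = 26.811.
Then μ = 20.9 − (0)·26.811 = 20.900.
Precision τ = 1/σ² = 1/26.81² = 0.00139.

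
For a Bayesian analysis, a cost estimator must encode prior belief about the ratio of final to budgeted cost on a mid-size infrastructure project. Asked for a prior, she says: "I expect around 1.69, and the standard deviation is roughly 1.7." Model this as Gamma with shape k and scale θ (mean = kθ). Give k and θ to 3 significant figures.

k ≈ 0.988, θ ≈ 1.71

For Gamma(k, scale θ): mean = kθ, variance = kθ², so CV = 1/√k.
CV = SD/mean = 1.7/1.69 = 1.006, hence k = 1/CV² = 0.988.
Then θ = mean/k = 1.69/0.988 = 1.71.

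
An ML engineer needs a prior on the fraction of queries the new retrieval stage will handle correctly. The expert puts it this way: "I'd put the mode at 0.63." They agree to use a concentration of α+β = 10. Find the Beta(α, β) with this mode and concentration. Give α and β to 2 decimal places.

α = 6.04, β = 3.96

For α,β > 1 the Beta mode is (α−1)/(α+β−2). With α+β = 10, the mode is (α−1)/8.
Set (α−1)/8 = 0.63 → α = 1 + 0.63·8 = 6.04.
β = 10 − α = 3.96.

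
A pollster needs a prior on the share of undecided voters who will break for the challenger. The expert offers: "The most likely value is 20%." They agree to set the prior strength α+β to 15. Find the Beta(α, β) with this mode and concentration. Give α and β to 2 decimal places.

For α,β > 1 the Beta mode is (α−1)/(α+β−2). With α+β = 15, the mode is (α−1)/13.
Set (α−1)/13 = 0.2 → α = 1 + 0.2·13 = 3.60.
β = 15 − α = 11.40.

α = 3.60, β = 11.40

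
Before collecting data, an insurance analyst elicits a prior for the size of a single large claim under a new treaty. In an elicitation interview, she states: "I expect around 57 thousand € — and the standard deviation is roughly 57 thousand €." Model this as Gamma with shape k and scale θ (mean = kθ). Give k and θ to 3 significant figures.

k ≈ 1, θ ≈ 57

For Gamma(k, scale θ): mean = kθ, variance = kθ², so CV = 1/√k.
CV = SD/mean = 57/57 = 1, hence k = 1/CV² = 1.
Then θ = mean/k = 57/1 = 57.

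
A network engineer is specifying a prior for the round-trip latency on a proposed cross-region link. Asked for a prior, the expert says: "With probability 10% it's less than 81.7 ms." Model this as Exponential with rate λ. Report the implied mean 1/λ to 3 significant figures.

mean ≈ 775 ms

P(T < 81.7) = 1 − e^(−λ·81.7) = 0.1, so λ = −ln(1−0.1)/81.7 = −ln(0.9)/81.7 = 0.00129.
Mean = 1/λ = 775 ms.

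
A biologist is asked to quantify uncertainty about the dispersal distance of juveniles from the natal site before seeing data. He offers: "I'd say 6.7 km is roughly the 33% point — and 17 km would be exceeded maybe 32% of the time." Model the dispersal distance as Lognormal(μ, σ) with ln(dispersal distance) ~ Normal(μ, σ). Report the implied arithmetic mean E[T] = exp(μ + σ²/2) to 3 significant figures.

E[T] ≈ 17.8 km

If T ~ Lognormal(μ,σ) then ln T ~ Normal(μ,σ), so the p-quantile of ln T is μ + z_p·σ.
ln(6.7) = 1.902 and ln(17) = 2.833; z_{0.33} = -0.4399, z_{0.68} = 0.4677.
σ = (2.833 − 1.902)/(0.4677 − (-0.4399)) = 1.026.
μ = 1.902 − (-0.4399)·1.026 = 2.353.
E[T] = exp(μ + σ²/2) = exp(2.353 + 0.5262) = 17.8 km.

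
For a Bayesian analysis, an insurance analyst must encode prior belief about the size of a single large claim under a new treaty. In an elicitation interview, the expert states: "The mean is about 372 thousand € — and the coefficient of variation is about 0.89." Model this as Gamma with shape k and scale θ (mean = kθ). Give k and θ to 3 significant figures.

For Gamma(k, scale θ): mean = kθ, variance = kθ², so CV = 1/√k.
CV = 0.89, hence k = 1/CV² = 1.26.
Then θ = mean/k = 372/1.26 = 295.

k ≈ 1.26, θ ≈ 295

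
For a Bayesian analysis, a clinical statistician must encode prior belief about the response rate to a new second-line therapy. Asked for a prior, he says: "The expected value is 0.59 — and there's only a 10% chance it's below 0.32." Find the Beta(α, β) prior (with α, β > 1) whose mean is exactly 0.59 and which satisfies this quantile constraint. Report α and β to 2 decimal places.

α ≈ 3.18, β ≈ 2.21

With mean 0.59 fixed, write α = 0.59s, β = 0.41s where s = α+β.
Need P(θ < 0.32) = 0.1 under Beta(0.59s, 0.41s). Normal approximation: (q−m)/√(m(1−m)/s) ≈ z_{0.1} = -1.28, so s ≈ 0.59·0.41·(-1.28)²/(0.32−0.59)² = 5.4.
At s = 5.4: P(θ<0.32) ≈ 0.099. Adjusting to match 0.1 gives s ≈ 5.39.
So α = 0.59·5.39 ≈ 3.18, β = 0.41·5.39 ≈ 2.21.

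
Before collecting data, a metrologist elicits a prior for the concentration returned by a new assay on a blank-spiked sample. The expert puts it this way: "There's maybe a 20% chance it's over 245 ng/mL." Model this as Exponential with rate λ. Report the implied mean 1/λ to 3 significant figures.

mean ≈ 152 ng/mL

P(T > 245.0) = e^(−λ·245.0) = 0.2, so λ = −ln(0.2)/245.0 = 0.00657.
Mean = 1/λ = 152 ng/mL.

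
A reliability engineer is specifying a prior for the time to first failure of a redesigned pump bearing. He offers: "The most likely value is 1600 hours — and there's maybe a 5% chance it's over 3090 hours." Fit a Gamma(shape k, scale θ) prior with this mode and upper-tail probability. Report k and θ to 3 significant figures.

k ≈ 7.41, θ ≈ 250

Gamma(k,θ) with k>1 has mode (k−1)θ, so θ = 1600/(k−1).
Need P(X < 3090) = 0.95 with θ tied to k this way. Start at k = 2, θ = 1600: P(X<3090) ≈ 0.575.
Too low — raise k to concentrate. Iterating converges to k ≈ 7.41.
Then θ = 1600/(7.41−1) ≈ 250.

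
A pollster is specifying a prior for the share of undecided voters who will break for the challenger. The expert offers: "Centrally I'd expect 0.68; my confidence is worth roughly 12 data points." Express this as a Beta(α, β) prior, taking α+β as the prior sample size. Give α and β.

α = 8.16, β = 3.84

Under the effective-sample-size interpretation, Beta(α, β) has prior mean α/(α+β) and prior sample size α+β.
So α+β = 12 and α/(α+β) = 0.68, giving α = 0.68·12 = 8.16 and β = 12 − 8.16 = 3.84.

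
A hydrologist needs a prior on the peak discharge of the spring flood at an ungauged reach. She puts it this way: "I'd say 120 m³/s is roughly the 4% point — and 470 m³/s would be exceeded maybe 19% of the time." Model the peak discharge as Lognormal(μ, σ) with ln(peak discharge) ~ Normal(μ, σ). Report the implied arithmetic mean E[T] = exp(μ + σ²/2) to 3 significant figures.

E[T] ≈ 341 m³/s

If T ~ Lognormal(μ,σ) then ln T ~ Normal(μ,σ), so the p-quantile of ln T is μ + z_p·σ.
ln(120) = 4.787 and ln(470) = 6.153; z_{0.04} = -1.751, z_{0.81} = 0.8779.
σ = (6.153 − 4.787)/(0.8779 − (-1.751)) = 0.519.
μ = 4.787 − (-1.751)·0.519 = 5.697.
E[T] = exp(μ + σ²/2) = exp(5.697 + 0.1349) = 341 m³/s.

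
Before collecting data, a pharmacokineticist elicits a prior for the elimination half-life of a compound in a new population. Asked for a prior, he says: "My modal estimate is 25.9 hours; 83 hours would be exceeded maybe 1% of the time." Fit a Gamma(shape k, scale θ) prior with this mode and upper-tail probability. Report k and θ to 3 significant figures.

k ≈ 4.27, θ ≈ 7.93

Gamma(k,θ) with k>1 has mode (k−1)θ, so θ = 25.9/(k−1).
Need P(X < 83) = 0.99 with θ tied to k this way. Start at k = 2, θ = 25.9: P(X<83) ≈ 0.829.
Too low — raise k to concentrate. Iterating converges to k ≈ 4.27.
Then θ = 25.9/(4.27−1) ≈ 7.93.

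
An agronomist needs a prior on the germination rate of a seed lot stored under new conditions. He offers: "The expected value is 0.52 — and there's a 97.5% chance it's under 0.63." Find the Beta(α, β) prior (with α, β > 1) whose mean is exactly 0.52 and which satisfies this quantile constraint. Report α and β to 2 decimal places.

With mean 0.52 fixed, write α = 0.52s, β = 0.48s where s = α+β.
Need P(θ < 0.63) = 0.975 under Beta(0.52s, 0.48s). Normal approximation: (q−m)/√(m(1−m)/s) ≈ z_{0.975} = 1.96, so s ≈ 0.52·0.48·(1.96)²/(0.63−0.52)² = 79.2.
At s = 79.2: P(θ<0.63) ≈ 0.977. Adjusting to match 0.975 gives s ≈ 77.10.
So α = 0.52·77.10 ≈ 40.09, β = 0.48·77.10 ≈ 37.01.

α ≈ 40.09, β ≈ 37.01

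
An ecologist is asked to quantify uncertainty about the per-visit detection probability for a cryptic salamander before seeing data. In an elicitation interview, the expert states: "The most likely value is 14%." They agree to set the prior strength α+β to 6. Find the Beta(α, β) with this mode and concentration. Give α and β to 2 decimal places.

For α,β > 1 the Beta mode is (α−1)/(α+β−2). With α+β = 6, the mode is (α−1)/4.
Set (α−1)/4 = 0.14 → α = 1 + 0.14·4 = 1.56.
β = 6 − α = 4.44.

α = 1.56, β = 4.44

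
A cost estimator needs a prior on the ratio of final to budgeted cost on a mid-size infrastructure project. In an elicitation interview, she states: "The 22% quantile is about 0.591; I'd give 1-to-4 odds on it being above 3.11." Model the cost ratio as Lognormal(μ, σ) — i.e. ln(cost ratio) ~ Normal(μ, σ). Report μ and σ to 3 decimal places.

If T ~ Lognormal(μ,σ) then ln T ~ Normal(μ,σ), so the p-quantile of ln T is μ + z_p·σ.
ln(0.591) = -0.5259 and ln(3.11) = 1.135; z_{0.22} = -0.7722, z_{0.8} = 0.8416.
σ = (1.135 − -0.5259)/(0.8416 − (-0.7722)) = 1.029.
μ = -0.5259 − (-0.7722)·1.029 = 0.269.

μ ≈ 0.269, σ ≈ 1.029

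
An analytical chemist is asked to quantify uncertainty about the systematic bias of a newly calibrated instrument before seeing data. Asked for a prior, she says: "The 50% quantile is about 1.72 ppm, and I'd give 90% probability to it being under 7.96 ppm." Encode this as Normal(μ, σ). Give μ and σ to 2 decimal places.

For Normal(μ,σ), the p-quantile is μ + z_p·σ. Here z_{0.5} = 0, z_{0.9} = 1.282.
So 1.72 = μ + 0σ and 7.96 = μ + 1.282σ.
Subtracting: σ = (7.96 − 1.72)/(1.282 − (0)) = 4.87.
Then μ = 1.72 − (0)·4.87 = 1.72.

μ = 1.72, σ = 4.87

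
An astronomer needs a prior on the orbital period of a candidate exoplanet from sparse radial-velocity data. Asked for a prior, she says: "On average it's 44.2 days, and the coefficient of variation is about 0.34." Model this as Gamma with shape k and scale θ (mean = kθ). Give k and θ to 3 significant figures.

k ≈ 8.65, θ ≈ 5.11

For Gamma(k, scale θ): mean = kθ, variance = kθ², so CV = 1/√k.
CV = 0.34, hence k = 1/CV² = 8.65.
Then θ = mean/k = 44.2/8.65 = 5.11.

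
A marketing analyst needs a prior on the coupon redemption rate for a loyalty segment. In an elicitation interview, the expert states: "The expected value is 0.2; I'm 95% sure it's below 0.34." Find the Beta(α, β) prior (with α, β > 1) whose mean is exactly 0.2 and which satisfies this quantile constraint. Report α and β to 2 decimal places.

With mean 0.2 fixed, write α = 0.2s, β = 0.8s where s = α+β.
Need P(θ < 0.34) = 0.95 under Beta(0.2s, 0.8s). Normal approximation: (q−m)/√(m(1−m)/s) ≈ z_{0.95} = 1.64, so s ≈ 0.2·0.8·(1.64)²/(0.34−0.2)² = 22.1.
At s = 22.1: P(θ<0.34) ≈ 0.938. Adjusting to match 0.95 gives s ≈ 25.62.
So α = 0.2·25.62 ≈ 5.12, β = 0.8·25.62 ≈ 20.49.

α ≈ 5.12, β ≈ 20.49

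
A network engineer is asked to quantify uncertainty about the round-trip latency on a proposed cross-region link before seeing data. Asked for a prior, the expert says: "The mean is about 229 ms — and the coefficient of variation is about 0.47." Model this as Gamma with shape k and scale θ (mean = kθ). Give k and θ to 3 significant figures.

For Gamma(k, scale θ): mean = kθ, variance = kθ², so CV = 1/√k.
CV = 0.47, hence k = 1/CV² = 4.53.
Then θ = mean/k = 229/4.53 = 50.6.

k ≈ 4.53, θ ≈ 50.6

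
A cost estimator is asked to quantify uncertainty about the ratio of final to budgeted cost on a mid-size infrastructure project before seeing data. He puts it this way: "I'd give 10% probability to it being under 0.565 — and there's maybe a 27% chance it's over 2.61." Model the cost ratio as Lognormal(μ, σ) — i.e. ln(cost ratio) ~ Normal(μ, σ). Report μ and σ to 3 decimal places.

μ ≈ 0.464, σ ≈ 0.808

If T ~ Lognormal(μ,σ) then ln T ~ Normal(μ,σ), so the p-quantile of ln T is μ + z_p·σ.
ln(0.565) = -0.5709 and ln(2.61) = 0.9594; z_{0.1} = -1.282, z_{0.73} = 0.6128.
σ = (0.9594 − -0.5709)/(0.6128 − (-1.282)) = 0.808.
μ = -0.5709 − (-1.282)·0.808 = 0.464.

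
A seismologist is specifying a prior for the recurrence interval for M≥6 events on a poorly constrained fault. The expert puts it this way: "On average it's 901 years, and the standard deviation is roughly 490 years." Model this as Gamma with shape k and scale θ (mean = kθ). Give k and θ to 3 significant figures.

k ≈ 3.38, θ ≈ 266

For Gamma(k, scale θ): mean = kθ, variance = kθ², so CV = 1/√k.
CV = SD/mean = 490/901 = 0.5438, hence k = 1/CV² = 3.38.
Then θ = mean/k = 901/3.38 = 266.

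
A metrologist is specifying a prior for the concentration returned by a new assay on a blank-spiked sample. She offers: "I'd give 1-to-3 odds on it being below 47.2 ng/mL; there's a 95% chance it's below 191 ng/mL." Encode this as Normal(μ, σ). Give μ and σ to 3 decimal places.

μ = 89.019, σ = 62.000

For Normal(μ,σ), the p-quantile is μ + z_p·σ. Here z_{0.25} = -0.6745, z_{0.95} = 1.645.
So 47.2 = μ − 0.6745σ and 191 = μ + 1.645σ.
Subtracting: σ = (191 − 47.2)/(1.645 − (-0.6745)) = 62.000.
Then μ = 47.2 − (-0.6745)·62.000 = 89.019.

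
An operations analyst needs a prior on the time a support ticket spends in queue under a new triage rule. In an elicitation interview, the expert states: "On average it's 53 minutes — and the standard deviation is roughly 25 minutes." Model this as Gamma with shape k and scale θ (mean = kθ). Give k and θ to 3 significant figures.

k ≈ 4.49, θ ≈ 11.8

For Gamma(k, scale θ): mean = kθ, variance = kθ², so CV = 1/√k.
CV = SD/mean = 25/53 = 0.4717, hence k = 1/CV² = 4.49.
Then θ = mean/k = 53/4.49 = 11.8.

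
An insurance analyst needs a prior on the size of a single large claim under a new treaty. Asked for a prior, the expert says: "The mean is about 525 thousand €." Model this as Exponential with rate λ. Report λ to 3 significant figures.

Exponential mean = 1/λ, so λ = 1/525.0 = 0.0019.

λ ≈ 0.0019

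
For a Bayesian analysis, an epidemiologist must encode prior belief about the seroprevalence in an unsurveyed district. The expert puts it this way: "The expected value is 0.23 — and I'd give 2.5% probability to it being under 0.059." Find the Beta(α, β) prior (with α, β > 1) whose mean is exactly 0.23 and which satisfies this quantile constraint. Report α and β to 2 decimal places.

With mean 0.23 fixed, write α = 0.23s, β = 0.77s where s = α+β.
Need P(θ < 0.059) = 0.025 under Beta(0.23s, 0.77s). Normal approximation: (q−m)/√(m(1−m)/s) ≈ z_{0.025} = -1.96, so s ≈ 0.23·0.77·(-1.96)²/(0.059−0.23)² = 23.3.
At s = 23.3: P(θ<0.059) ≈ 0.005. Adjusting to match 0.025 gives s ≈ 14.10.
So α = 0.23·14.10 ≈ 3.24, β = 0.77·14.10 ≈ 10.86.

α ≈ 3.24, β ≈ 10.86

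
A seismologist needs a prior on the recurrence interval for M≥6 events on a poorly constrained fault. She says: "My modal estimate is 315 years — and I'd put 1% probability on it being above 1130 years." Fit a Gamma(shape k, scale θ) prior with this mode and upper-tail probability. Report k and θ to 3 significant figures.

Gamma(k,θ) with k>1 has mode (k−1)θ, so θ = 315/(k−1).
Need P(X < 1130) = 0.99 with θ tied to k this way. Start at k = 2, θ = 315: P(X<1130) ≈ 0.873.
Too low — raise k to concentrate. Iterating converges to k ≈ 3.64.
Then θ = 315/(3.64−1) ≈ 119.

k ≈ 3.64, θ ≈ 119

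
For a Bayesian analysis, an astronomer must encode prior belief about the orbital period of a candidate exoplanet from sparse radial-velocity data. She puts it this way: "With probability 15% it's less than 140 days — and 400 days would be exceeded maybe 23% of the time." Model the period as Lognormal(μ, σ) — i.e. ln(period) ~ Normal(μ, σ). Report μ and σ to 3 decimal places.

μ ≈ 5.555, σ ≈ 0.591

If T ~ Lognormal(μ,σ) then ln T ~ Normal(μ,σ), so the p-quantile of ln T is μ + z_p·σ.
ln(140) = 4.942 and ln(400) = 5.991; z_{0.15} = -1.036, z_{0.77} = 0.7388.
σ = (5.991 − 4.942)/(0.7388 − (-1.036)) = 0.591.
μ = 4.942 − (-1.036)·0.591 = 5.555.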